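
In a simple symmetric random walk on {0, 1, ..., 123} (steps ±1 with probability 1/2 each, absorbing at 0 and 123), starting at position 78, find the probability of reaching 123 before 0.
P(hit 123 before 0) = 78/123 = 26/41

Let u_k = P(hit 123 before 0 | start at k). Then u_0 = 0, u_123 = 1, and u_k = u_{k-1}/2 + u_{k+1}/2 for 1 ≤ k ≤ 122. This harmonic recurrence is solved by u_k = k/123, giving u_78 = 78/123 = 26/41.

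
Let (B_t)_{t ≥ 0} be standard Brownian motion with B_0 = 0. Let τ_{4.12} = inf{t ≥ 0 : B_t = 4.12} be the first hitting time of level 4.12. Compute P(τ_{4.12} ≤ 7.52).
P(τ_{4.12} ≤ 7.52) = 2(1 − Φ(4.12/√7.52)) = 2(1 − Φ(1.5024)) ≈ 0.1330

By the reflection principle for standard BM, P(τ_b ≤ t) = 2 · P(B_t ≥ b). Since B_t ~ N(0, t), P(B_t ≥ 4.12) = 1 − Φ(4.12/√t) = 1 − Φ(4.12/√7.52) = 1 − Φ(1.5024) ≈ 0.06650. Doubling: P(τ_{4.12} ≤ 7.52) ≈ 2 · 0.06650 = 0.13300 ≈ 0.1330.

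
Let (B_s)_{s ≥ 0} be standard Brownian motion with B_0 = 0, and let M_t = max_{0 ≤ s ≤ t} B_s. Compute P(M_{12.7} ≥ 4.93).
P(M_{12.7} ≥ 4.93) = 2·P(B_{12.7} ≥ 4.93) = 2(1 − Φ(4.93/√12.7)) ≈ 0.1665

By the reflection principle for Brownian motion, P(M_t ≥ a) = 2 · P(B_t ≥ a) for a ≥ 0. Since B_t ~ N(0, t), P(B_t ≥ 4.93) = 1 − Φ(4.93/√t) = 1 − Φ(4.93/√12.7) = 1 − Φ(1.3834). So
  P(M_{12.7} ≥ 4.93) = 2(1 − Φ(1.3834)) ≈ 0.1665.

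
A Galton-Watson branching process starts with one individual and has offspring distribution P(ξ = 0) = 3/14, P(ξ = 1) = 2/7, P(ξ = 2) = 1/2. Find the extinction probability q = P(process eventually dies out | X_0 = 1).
q = 3/7

The pgf is f(s) = 3/14 + 2/7·s + 1/2·s². The extinction probability q is the smallest fixed point of f in [0, 1]. Setting s = f(s):
  1/2·s² + (2/7 − 1)·s + 3/14 = 0
  1/2·s² − (3/14 + 1/2)·s + 3/14 = 0
which factors as (s − 1)·(1/2·s − 3/14) = 0, giving roots s = 1 and s = (3/14)/(1/2) = 3/7.
Mean offspring μ = 2/7 + 2·1/2 = 9/7 > 1 (supercritical), so q < 1. The extinction probability is the smaller root: q = (3/14)/(1/2) = 3/7.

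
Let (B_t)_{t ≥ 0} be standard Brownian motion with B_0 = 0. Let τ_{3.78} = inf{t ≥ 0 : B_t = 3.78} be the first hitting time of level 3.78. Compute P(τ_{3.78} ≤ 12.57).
P(τ_{3.78} ≤ 12.57) = 2(1 − Φ(3.78/√12.57)) = 2(1 − Φ(1.0662)) ≈ 0.2863

By the reflection principle for standard BM, P(τ_b ≤ t) = 2 · P(B_t ≥ b). Since B_t ~ N(0, t), P(B_t ≥ 3.78) = 1 − Φ(3.78/√t) = 1 − Φ(3.78/√12.57) = 1 − Φ(1.0662) ≈ 0.14317. Doubling: P(τ_{3.78} ≤ 12.57) ≈ 2 · 0.14317 = 0.28634 ≈ 0.2863.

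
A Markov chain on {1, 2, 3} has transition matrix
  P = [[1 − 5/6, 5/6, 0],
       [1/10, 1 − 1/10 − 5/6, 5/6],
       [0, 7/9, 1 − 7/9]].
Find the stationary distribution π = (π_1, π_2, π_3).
π = (42/767, 350/767, 375/767)

This is a birth-death chain on three states, which satisfies detailed balance: π_1 · P_{12} = π_2 · P_{21} and π_2 · P_{23} = π_3 · P_{32}.
From π_1 · 5/6 = π_2 · 1/10: π_2/π_1 = (5/6)/(1/10) = 25/3.
From π_2 · 5/6 = π_3 · 7/9: π_3/π_2 = (5/6)/(7/9) = 15/14.
Take π_1 proportional to 1; then unnormalized π = (1, 25/3, 125/14). Normalize by dividing by the sum 767/42:
  π = (42/767, 350/767, 375/767).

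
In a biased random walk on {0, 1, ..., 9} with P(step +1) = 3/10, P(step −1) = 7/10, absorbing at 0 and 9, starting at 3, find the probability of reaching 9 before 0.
P(hit 9 before 0) = (1 − (7/3)^3) / (1 − (7/3)^9) = 729/127639

Let u_k denote P(reach 9 before 0 | start at k). Boundary: u_0 = 0, u_9 = 1. Recurrence: u_k = 3/10·u_{k+1} + 7/10·u_{k-1} for 1 ≤ k ≤ 8. Try u_k = A + B·r^k with r = q/p = (7/10)/(3/10) = 7/3. Substitution satisfies the recurrence; boundary conditions give:
  u_k = (1 − r^k) / (1 − r^N) = (1 − (7/3)^3) / (1 − (7/3)^9) = 729/127639.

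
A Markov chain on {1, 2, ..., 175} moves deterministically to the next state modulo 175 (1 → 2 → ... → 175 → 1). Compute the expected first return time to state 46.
E[T_46 | X_0 = 46] = 175

The chain cycles deterministically, so starting at state 46 it returns in exactly 175 steps. Equivalently, the stationary distribution is uniform π_j = 1/175 for every state j, so by Kac's formula E[T_46] = 1/π_46 = 175.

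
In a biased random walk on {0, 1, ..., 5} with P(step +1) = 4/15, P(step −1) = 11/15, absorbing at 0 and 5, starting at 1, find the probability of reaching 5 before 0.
P(hit 5 before 0) = (1 − (11/4)^1) / (1 − (11/4)^5) = 256/22861

Let u_k denote P(reach 5 before 0 | start at k). Boundary: u_0 = 0, u_5 = 1. Recurrence: u_k = 4/15·u_{k+1} + 11/15·u_{k-1} for 1 ≤ k ≤ 4. Try u_k = A + B·r^k with r = q/p = (11/15)/(4/15) = 11/4. Substitution satisfies the recurrence; boundary conditions give:
  u_k = (1 − r^k) / (1 − r^N) = (1 − (11/4)^1) / (1 − (11/4)^5) = 256/22861.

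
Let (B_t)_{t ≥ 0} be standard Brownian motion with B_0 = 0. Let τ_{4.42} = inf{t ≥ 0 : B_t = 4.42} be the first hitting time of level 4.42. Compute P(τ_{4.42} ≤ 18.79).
P(τ_{4.42} ≤ 18.79) = 2(1 − Φ(4.42/√18.79)) = 2(1 − Φ(1.0197)) ≈ 0.3079

By the reflection principle for standard BM, P(τ_b ≤ t) = 2 · P(B_t ≥ b). Since B_t ~ N(0, t), P(B_t ≥ 4.42) = 1 − Φ(4.42/√t) = 1 − Φ(4.42/√18.79) = 1 − Φ(1.0197) ≈ 0.15394. Doubling: P(τ_{4.42} ≤ 18.79) ≈ 2 · 0.15394 = 0.30788 ≈ 0.3079.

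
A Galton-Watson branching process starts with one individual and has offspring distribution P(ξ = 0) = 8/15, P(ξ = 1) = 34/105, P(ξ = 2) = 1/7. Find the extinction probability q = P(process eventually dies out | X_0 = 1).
q = 1

Mean offspring μ = 0·8/15 + 1·34/105 + 2·1/7 = 64/105 ≤ 1. For μ ≤ 1 with offspring not concentrated at 1, the Galton-Watson process goes extinct almost surely, so q = 1.
(Algebraic check: The pgf is f(s) = 8/15 + 34/105·s + 1/7·s². The extinction probability q is the smallest fixed point of f in [0, 1]. Setting s = f(s):
  1/7·s² + (34/105 − 1)·s + 8/15 = 0
  1/7·s² − (8/15 + 1/7)·s + 8/15 = 0
which factors as (s − 1)·(1/7·s − 8/15) = 0, giving roots s = 1 and s = (8/15)/(1/7) = 56/15. Since 56/15 ≥ 1, the smallest root in [0, 1] is s = 1.)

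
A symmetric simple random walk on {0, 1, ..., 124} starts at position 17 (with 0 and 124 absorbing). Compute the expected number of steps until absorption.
E[τ | X_0 = 17] = 1819

Let v_k = E[τ | X_0 = k]. Boundary: v_0 = v_124 = 0. Recurrence: v_k = 1 + (v_{k-1} + v_{k+1})/2 for 1 ≤ k ≤ 123. The particular solution to v_k − (v_{k-1} + v_{k+1})/2 = 1 is v_k = −k^2. Adding homogeneous solution A + B k and matching boundaries gives v_k = k (124 − k). Substituting k = 17: v_17 = 17 · 107 = 1819.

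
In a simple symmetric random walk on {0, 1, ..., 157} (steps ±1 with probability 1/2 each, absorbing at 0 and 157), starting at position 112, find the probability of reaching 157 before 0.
P(hit 157 before 0) = 112/157

Let u_k = P(hit 157 before 0 | start at k). Then u_0 = 0, u_157 = 1, and u_k = u_{k-1}/2 + u_{k+1}/2 for 1 ≤ k ≤ 156. This harmonic recurrence is solved by u_k = k/157, giving u_112 = 112/157.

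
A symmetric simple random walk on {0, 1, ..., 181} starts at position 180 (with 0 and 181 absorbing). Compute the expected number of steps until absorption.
E[τ | X_0 = 180] = 180

Let v_k = E[τ | X_0 = k]. Boundary: v_0 = v_181 = 0. Recurrence: v_k = 1 + (v_{k-1} + v_{k+1})/2 for 1 ≤ k ≤ 180. The particular solution to v_k − (v_{k-1} + v_{k+1})/2 = 1 is v_k = −k^2. Adding homogeneous solution A + B k and matching boundaries gives v_k = k (181 − k). Substituting k = 180: v_180 = 180 · 1 = 180.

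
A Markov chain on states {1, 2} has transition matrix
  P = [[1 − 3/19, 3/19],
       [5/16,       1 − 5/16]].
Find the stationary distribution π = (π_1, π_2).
π_1 = 95/143, π_2 = 48/143

Solve πP = π with π_1 + π_2 = 1. From πP = π: π_1 · (1 − 3/19) + π_2 · 5/16 = π_1 ⇒ π_2 · 5/16 = π_1 · 3/19 ⇒ π_2/π_1 = (3/19)/(5/16) = 48/95. Together with π_1 + π_2 = 1:
  π_1 = (5/16)/(3/19 + 5/16) = (5/16)/(143/304) = 95/143,
  π_2 = (3/19)/(3/19 + 5/16) = (3/19)/(143/304) = 48/143.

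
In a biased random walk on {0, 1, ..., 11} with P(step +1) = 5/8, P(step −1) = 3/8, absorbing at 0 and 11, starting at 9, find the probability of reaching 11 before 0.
P(hit 11 before 0) = (1 − (3/5)^9) / (1 − (3/5)^11) = 24168025/24325489

Let u_k denote P(reach 11 before 0 | start at k). Boundary: u_0 = 0, u_11 = 1. Recurrence: u_k = 5/8·u_{k+1} + 3/8·u_{k-1} for 1 ≤ k ≤ 10. Try u_k = A + B·r^k with r = q/p = (3/8)/(5/8) = 3/5. Substitution satisfies the recurrence; boundary conditions give:
  u_k = (1 − r^k) / (1 − r^N) = (1 − (3/5)^9) / (1 − (3/5)^11) = 24168025/24325489.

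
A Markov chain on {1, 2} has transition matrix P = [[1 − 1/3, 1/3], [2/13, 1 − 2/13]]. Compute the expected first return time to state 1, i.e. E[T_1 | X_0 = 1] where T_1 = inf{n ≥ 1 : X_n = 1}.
E[T_1 | X_0 = 1] = 1/π_1 = 19/6

For an irreducible recurrent Markov chain with stationary distribution π, E[T_i | X_0 = i] = 1/π_i (Kac's formula). Here π_1 = (2/13)/(1/3 + 2/13) = (2/13)/(19/39) = 6/19, so E[T_1 | X_0 = 1] = 1/π_1 = (1/3 + 2/13)/(2/13) = (19/39)/(2/13) = 19/6.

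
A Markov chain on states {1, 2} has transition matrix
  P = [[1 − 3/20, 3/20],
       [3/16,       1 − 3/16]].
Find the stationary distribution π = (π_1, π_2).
π_1 = 5/9, π_2 = 4/9

Solve πP = π with π_1 + π_2 = 1. From πP = π: π_1 · (1 − 3/20) + π_2 · 3/16 = π_1 ⇒ π_2 · 3/16 = π_1 · 3/20 ⇒ π_2/π_1 = (3/20)/(3/16) = 4/5. Together with π_1 + π_2 = 1:
  π_1 = (3/16)/(3/20 + 3/16) = (3/16)/(27/80) = 5/9,
  π_2 = (3/20)/(3/20 + 3/16) = (3/20)/(27/80) = 4/9.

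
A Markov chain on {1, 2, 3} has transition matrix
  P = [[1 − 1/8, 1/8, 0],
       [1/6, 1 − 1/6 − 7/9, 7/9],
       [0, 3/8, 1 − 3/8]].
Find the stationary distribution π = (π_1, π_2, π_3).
π = (36/119, 27/119, 8/17)

This is a birth-death chain on three states, which satisfies detailed balance: π_1 · P_{12} = π_2 · P_{21} and π_2 · P_{23} = π_3 · P_{32}.
From π_1 · 1/8 = π_2 · 1/6: π_2/π_1 = (1/8)/(1/6) = 3/4.
From π_2 · 7/9 = π_3 · 3/8: π_3/π_2 = (7/9)/(3/8) = 56/27.
Take π_1 proportional to 1; then unnormalized π = (1, 3/4, 14/9). Normalize by dividing by the sum 119/36:
  π = (36/119, 27/119, 8/17).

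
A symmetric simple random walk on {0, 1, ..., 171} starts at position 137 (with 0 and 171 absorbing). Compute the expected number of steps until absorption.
E[τ | X_0 = 137] = 4658

Let v_k = E[τ | X_0 = k]. Boundary: v_0 = v_171 = 0. Recurrence: v_k = 1 + (v_{k-1} + v_{k+1})/2 for 1 ≤ k ≤ 170. The particular solution to v_k − (v_{k-1} + v_{k+1})/2 = 1 is v_k = −k^2. Adding homogeneous solution A + B k and matching boundaries gives v_k = k (171 − k). Substituting k = 137: v_137 = 137 · 34 = 4658.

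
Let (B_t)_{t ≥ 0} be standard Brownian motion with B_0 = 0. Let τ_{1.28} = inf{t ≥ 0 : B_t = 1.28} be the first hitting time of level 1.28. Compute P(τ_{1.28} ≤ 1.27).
P(τ_{1.28} ≤ 1.27) = 2(1 − Φ(1.28/√1.27)) = 2(1 − Φ(1.1358)) ≈ 0.2560

By the reflection principle for standard BM, P(τ_b ≤ t) = 2 · P(B_t ≥ b). Since B_t ~ N(0, t), P(B_t ≥ 1.28) = 1 − Φ(1.28/√t) = 1 − Φ(1.28/√1.27) = 1 − Φ(1.1358) ≈ 0.12802. Doubling: P(τ_{1.28} ≤ 1.27) ≈ 2 · 0.12802 = 0.25604 ≈ 0.2560.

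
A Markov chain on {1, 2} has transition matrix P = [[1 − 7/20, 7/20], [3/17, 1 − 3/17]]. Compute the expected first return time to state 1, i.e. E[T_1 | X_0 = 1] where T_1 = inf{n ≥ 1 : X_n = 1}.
E[T_1 | X_0 = 1] = 1/π_1 = 179/60

For an irreducible recurrent Markov chain with stationary distribution π, E[T_i | X_0 = i] = 1/π_i (Kac's formula). Here π_1 = (3/17)/(7/20 + 3/17) = (3/17)/(179/340) = 60/179, so E[T_1 | X_0 = 1] = 1/π_1 = (7/20 + 3/17)/(3/17) = (179/340)/(3/17) = 179/60.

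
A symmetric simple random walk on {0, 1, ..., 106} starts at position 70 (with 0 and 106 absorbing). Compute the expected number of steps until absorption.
E[τ | X_0 = 70] = 2520

Let v_k = E[τ | X_0 = k]. Boundary: v_0 = v_106 = 0. Recurrence: v_k = 1 + (v_{k-1} + v_{k+1})/2 for 1 ≤ k ≤ 105. The particular solution to v_k − (v_{k-1} + v_{k+1})/2 = 1 is v_k = −k^2. Adding homogeneous solution A + B k and matching boundaries gives v_k = k (106 − k). Substituting k = 70: v_70 = 70 · 36 = 2520.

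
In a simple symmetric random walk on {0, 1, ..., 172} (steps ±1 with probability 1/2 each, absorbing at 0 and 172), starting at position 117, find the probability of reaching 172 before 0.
P(hit 172 before 0) = 117/172

Let u_k = P(hit 172 before 0 | start at k). Then u_0 = 0, u_172 = 1, and u_k = u_{k-1}/2 + u_{k+1}/2 for 1 ≤ k ≤ 171. This harmonic recurrence is solved by u_k = k/172, giving u_117 = 117/172.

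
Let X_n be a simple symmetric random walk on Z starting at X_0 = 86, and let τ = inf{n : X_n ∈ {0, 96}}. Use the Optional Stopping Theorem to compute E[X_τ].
E[X_τ] = 86

X_n is a martingale and τ is a bounded-mean stopping time (indeed τ is finite a.s. with bounded expectation since the walk is in a bounded region). By the OST, E[X_τ] = E[X_0] = 86. Equivalently: E[X_τ] = 96 · P(hit 96 first) + 0 · P(hit 0 first) = 96 · (86/96) = 86.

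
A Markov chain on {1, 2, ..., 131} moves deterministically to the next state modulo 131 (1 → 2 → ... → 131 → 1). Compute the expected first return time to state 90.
E[T_90 | X_0 = 90] = 131

The chain cycles deterministically, so starting at state 90 it returns in exactly 131 steps. Equivalently, the stationary distribution is uniform π_j = 1/131 for every state j, so by Kac's formula E[T_90] = 1/π_90 = 131.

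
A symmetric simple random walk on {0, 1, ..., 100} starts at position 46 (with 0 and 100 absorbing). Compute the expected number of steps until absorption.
E[τ | X_0 = 46] = 2484

Let v_k = E[τ | X_0 = k]. Boundary: v_0 = v_100 = 0. Recurrence: v_k = 1 + (v_{k-1} + v_{k+1})/2 for 1 ≤ k ≤ 99. The particular solution to v_k − (v_{k-1} + v_{k+1})/2 = 1 is v_k = −k^2. Adding homogeneous solution A + B k and matching boundaries gives v_k = k (100 − k). Substituting k = 46: v_46 = 46 · 54 = 2484.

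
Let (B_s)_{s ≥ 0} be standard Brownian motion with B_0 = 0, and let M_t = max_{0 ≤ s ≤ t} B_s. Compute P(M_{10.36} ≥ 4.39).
P(M_{10.36} ≥ 4.39) = 2·P(B_{10.36} ≥ 4.39) = 2(1 − Φ(4.39/√10.36)) ≈ 0.1726

By the reflection principle for Brownian motion, P(M_t ≥ a) = 2 · P(B_t ≥ a) for a ≥ 0. Since B_t ~ N(0, t), P(B_t ≥ 4.39) = 1 − Φ(4.39/√t) = 1 − Φ(4.39/√10.36) = 1 − Φ(1.3639). So
  P(M_{10.36} ≥ 4.39) = 2(1 − Φ(1.3639)) ≈ 0.1726.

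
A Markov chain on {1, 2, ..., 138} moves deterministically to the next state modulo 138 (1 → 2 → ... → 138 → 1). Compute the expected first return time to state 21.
E[T_21 | X_0 = 21] = 138

The chain cycles deterministically, so starting at state 21 it returns in exactly 138 steps. Equivalently, the stationary distribution is uniform π_j = 1/138 for every state j, so by Kac's formula E[T_21] = 1/π_21 = 138.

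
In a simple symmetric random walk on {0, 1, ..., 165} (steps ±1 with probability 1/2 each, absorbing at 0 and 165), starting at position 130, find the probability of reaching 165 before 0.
P(hit 165 before 0) = 130/165 = 26/33

Let u_k = P(hit 165 before 0 | start at k). Then u_0 = 0, u_165 = 1, and u_k = u_{k-1}/2 + u_{k+1}/2 for 1 ≤ k ≤ 164. This harmonic recurrence is solved by u_k = k/165, giving u_130 = 130/165 = 26/33.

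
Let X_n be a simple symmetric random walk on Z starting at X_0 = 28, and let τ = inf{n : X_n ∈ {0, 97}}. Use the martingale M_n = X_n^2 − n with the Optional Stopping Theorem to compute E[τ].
E[τ] = 1932

M_n = X_n^2 − n is a martingale (since E[X_{n+1}^2 | F_n] = X_n^2 + 1). By OST (τ has finite mean in a bounded region), E[M_τ] = E[M_0] = X_0^2 − 0 = 28^2 = 784. Also E[M_τ] = E[X_τ^2] − E[τ]. The walk exits at 0 or 97, with P(hit 97 first) = 28/97, so E[X_τ^2] = 97^2 · 28/97 + 0 = 2716. Thus E[τ] = E[X_τ^2] − E[M_τ] = 2716 − 784 = 1932 = 28(97 − 28) = 1932.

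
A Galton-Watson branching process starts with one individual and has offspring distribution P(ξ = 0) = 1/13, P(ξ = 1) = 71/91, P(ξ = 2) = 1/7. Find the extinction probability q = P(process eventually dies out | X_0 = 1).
q = 7/13

The pgf is f(s) = 1/13 + 71/91·s + 1/7·s². The extinction probability q is the smallest fixed point of f in [0, 1]. Setting s = f(s):
  1/7·s² + (71/91 − 1)·s + 1/13 = 0
  1/7·s² − (1/13 + 1/7)·s + 1/13 = 0
which factors as (s − 1)·(1/7·s − 1/13) = 0, giving roots s = 1 and s = (1/13)/(1/7) = 7/13.
Mean offspring μ = 71/91 + 2·1/7 = 97/91 > 1 (supercritical), so q < 1. The extinction probability is the smaller root: q = (1/13)/(1/7) = 7/13.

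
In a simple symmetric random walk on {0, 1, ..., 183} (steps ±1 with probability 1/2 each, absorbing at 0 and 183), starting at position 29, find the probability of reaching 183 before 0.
P(hit 183 before 0) = 29/183

Let u_k = P(hit 183 before 0 | start at k). Then u_0 = 0, u_183 = 1, and u_k = u_{k-1}/2 + u_{k+1}/2 for 1 ≤ k ≤ 182. This harmonic recurrence is solved by u_k = k/183, giving u_29 = 29/183.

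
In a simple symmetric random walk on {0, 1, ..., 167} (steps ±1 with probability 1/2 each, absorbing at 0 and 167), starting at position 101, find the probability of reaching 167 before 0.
P(hit 167 before 0) = 101/167

Let u_k = P(hit 167 before 0 | start at k). Then u_0 = 0, u_167 = 1, and u_k = u_{k-1}/2 + u_{k+1}/2 for 1 ≤ k ≤ 166. This harmonic recurrence is solved by u_k = k/167, giving u_101 = 101/167.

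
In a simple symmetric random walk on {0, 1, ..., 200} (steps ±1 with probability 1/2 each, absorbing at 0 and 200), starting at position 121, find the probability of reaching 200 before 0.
P(hit 200 before 0) = 121/200

Let u_k = P(hit 200 before 0 | start at k). Then u_0 = 0, u_200 = 1, and u_k = u_{k-1}/2 + u_{k+1}/2 for 1 ≤ k ≤ 199. This harmonic recurrence is solved by u_k = k/200, giving u_121 = 121/200.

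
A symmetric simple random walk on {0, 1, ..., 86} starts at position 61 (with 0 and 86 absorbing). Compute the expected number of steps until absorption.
E[τ | X_0 = 61] = 1525

Let v_k = E[τ | X_0 = k]. Boundary: v_0 = v_86 = 0. Recurrence: v_k = 1 + (v_{k-1} + v_{k+1})/2 for 1 ≤ k ≤ 85. The particular solution to v_k − (v_{k-1} + v_{k+1})/2 = 1 is v_k = −k^2. Adding homogeneous solution A + B k and matching boundaries gives v_k = k (86 − k). Substituting k = 61: v_61 = 61 · 25 = 1525.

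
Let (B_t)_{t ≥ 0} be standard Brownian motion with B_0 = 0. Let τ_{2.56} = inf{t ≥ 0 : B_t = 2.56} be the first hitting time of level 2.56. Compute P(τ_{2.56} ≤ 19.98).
P(τ_{2.56} ≤ 19.98) = 2(1 − Φ(2.56/√19.98)) = 2(1 − Φ(0.5727)) ≈ 0.5668

By the reflection principle for standard BM, P(τ_b ≤ t) = 2 · P(B_t ≥ b). Since B_t ~ N(0, t), P(B_t ≥ 2.56) = 1 − Φ(2.56/√t) = 1 − Φ(2.56/√19.98) = 1 − Φ(0.5727) ≈ 0.28342. Doubling: P(τ_{2.56} ≤ 19.98) ≈ 2 · 0.28342 = 0.56684 ≈ 0.5668.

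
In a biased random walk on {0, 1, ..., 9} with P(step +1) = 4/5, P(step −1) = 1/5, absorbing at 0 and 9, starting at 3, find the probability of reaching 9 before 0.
P(hit 9 before 0) = (1 − (1/4)^3) / (1 − (1/4)^9) = 4096/4161

Let u_k denote P(reach 9 before 0 | start at k). Boundary: u_0 = 0, u_9 = 1. Recurrence: u_k = 4/5·u_{k+1} + 1/5·u_{k-1} for 1 ≤ k ≤ 8. Try u_k = A + B·r^k with r = q/p = (1/5)/(4/5) = 1/4. Substitution satisfies the recurrence; boundary conditions give:
  u_k = (1 − r^k) / (1 − r^N) = (1 − (1/4)^3) / (1 − (1/4)^9) = 4096/4161.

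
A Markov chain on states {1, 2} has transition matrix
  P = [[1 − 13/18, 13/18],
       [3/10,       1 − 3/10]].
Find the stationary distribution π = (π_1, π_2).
π_1 = 27/92, π_2 = 65/92

Solve πP = π with π_1 + π_2 = 1. From πP = π: π_1 · (1 − 13/18) + π_2 · 3/10 = π_1 ⇒ π_2 · 3/10 = π_1 · 13/18 ⇒ π_2/π_1 = (13/18)/(3/10) = 65/27. Together with π_1 + π_2 = 1:
  π_1 = (3/10)/(13/18 + 3/10) = (3/10)/(46/45) = 27/92,
  π_2 = (13/18)/(13/18 + 3/10) = (13/18)/(46/45) = 65/92.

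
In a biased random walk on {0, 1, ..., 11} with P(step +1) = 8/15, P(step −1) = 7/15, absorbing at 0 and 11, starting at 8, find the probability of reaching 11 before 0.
P(hit 11 before 0) = (1 − (7/8)^8) / (1 − (7/8)^11) = 5638356480/6612607849

Let u_k denote P(reach 11 before 0 | start at k). Boundary: u_0 = 0, u_11 = 1. Recurrence: u_k = 8/15·u_{k+1} + 7/15·u_{k-1} for 1 ≤ k ≤ 10. Try u_k = A + B·r^k with r = q/p = (7/15)/(8/15) = 7/8. Substitution satisfies the recurrence; boundary conditions give:
  u_k = (1 − r^k) / (1 − r^N) = (1 − (7/8)^8) / (1 − (7/8)^11) = 5638356480/6612607849.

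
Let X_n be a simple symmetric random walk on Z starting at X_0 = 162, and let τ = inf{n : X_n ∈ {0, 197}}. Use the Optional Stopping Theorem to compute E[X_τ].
E[X_τ] = 162

X_n is a martingale and τ is a bounded-mean stopping time (indeed τ is finite a.s. with bounded expectation since the walk is in a bounded region). By the OST, E[X_τ] = E[X_0] = 162. Equivalently: E[X_τ] = 197 · P(hit 197 first) + 0 · P(hit 0 first) = 197 · (162/197) = 162.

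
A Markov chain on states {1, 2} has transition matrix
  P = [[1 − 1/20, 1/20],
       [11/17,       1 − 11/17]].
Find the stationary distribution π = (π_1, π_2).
π_1 = 220/237, π_2 = 17/237

Solve πP = π with π_1 + π_2 = 1. From πP = π: π_1 · (1 − 1/20) + π_2 · 11/17 = π_1 ⇒ π_2 · 11/17 = π_1 · 1/20 ⇒ π_2/π_1 = (1/20)/(11/17) = 17/220. Together with π_1 + π_2 = 1:
  π_1 = (11/17)/(1/20 + 11/17) = (11/17)/(237/340) = 220/237,
  π_2 = (1/20)/(1/20 + 11/17) = (1/20)/(237/340) = 17/237.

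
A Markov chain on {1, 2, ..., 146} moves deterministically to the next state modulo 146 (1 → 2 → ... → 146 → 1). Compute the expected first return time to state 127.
E[T_127 | X_0 = 127] = 146

The chain cycles deterministically, so starting at state 127 it returns in exactly 146 steps. Equivalently, the stationary distribution is uniform π_j = 1/146 for every state j, so by Kac's formula E[T_127] = 1/π_127 = 146.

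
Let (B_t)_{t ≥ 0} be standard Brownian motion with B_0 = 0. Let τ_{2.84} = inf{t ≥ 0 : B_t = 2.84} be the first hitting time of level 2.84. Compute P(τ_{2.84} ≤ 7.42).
P(τ_{2.84} ≤ 7.42) = 2(1 − Φ(2.84/√7.42)) = 2(1 − Φ(1.0426)) ≈ 0.2971

By the reflection principle for standard BM, P(τ_b ≤ t) = 2 · P(B_t ≥ b). Since B_t ~ N(0, t), P(B_t ≥ 2.84) = 1 − Φ(2.84/√t) = 1 − Φ(2.84/√7.42) = 1 − Φ(1.0426) ≈ 0.14857. Doubling: P(τ_{2.84} ≤ 7.42) ≈ 2 · 0.14857 = 0.29714 ≈ 0.2971.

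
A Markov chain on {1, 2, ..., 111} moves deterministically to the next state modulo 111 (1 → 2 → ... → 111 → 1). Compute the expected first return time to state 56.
E[T_56 | X_0 = 56] = 111

The chain cycles deterministically, so starting at state 56 it returns in exactly 111 steps. Equivalently, the stationary distribution is uniform π_j = 1/111 for every state j, so by Kac's formula E[T_56] = 1/π_56 = 111.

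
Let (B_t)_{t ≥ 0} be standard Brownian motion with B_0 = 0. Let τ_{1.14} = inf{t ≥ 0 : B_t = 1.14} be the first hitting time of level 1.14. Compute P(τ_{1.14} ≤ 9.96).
P(τ_{1.14} ≤ 9.96) = 2(1 − Φ(1.14/√9.96)) = 2(1 − Φ(0.3612)) ≈ 0.7179

By the reflection principle for standard BM, P(τ_b ≤ t) = 2 · P(B_t ≥ b). Since B_t ~ N(0, t), P(B_t ≥ 1.14) = 1 − Φ(1.14/√t) = 1 − Φ(1.14/√9.96) = 1 − Φ(0.3612) ≈ 0.35897. Doubling: P(τ_{1.14} ≤ 9.96) ≈ 2 · 0.35897 = 0.71794 ≈ 0.7179.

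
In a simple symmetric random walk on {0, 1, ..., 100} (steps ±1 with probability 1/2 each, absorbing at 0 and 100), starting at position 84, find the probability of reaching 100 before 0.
P(hit 100 before 0) = 84/100 = 21/25

Let u_k = P(hit 100 before 0 | start at k). Then u_0 = 0, u_100 = 1, and u_k = u_{k-1}/2 + u_{k+1}/2 for 1 ≤ k ≤ 99. This harmonic recurrence is solved by u_k = k/100, giving u_84 = 84/100 = 21/25.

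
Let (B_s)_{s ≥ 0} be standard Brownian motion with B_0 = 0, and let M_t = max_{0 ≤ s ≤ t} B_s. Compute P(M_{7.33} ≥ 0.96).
P(M_{7.33} ≥ 0.96) = 2·P(B_{7.33} ≥ 0.96) = 2(1 − Φ(0.96/√7.33)) ≈ 0.7229

By the reflection principle for Brownian motion, P(M_t ≥ a) = 2 · P(B_t ≥ a) for a ≥ 0. Since B_t ~ N(0, t), P(B_t ≥ 0.96) = 1 − Φ(0.96/√t) = 1 − Φ(0.96/√7.33) = 1 − Φ(0.3546). So
  P(M_{7.33} ≥ 0.96) = 2(1 − Φ(0.3546)) ≈ 0.7229.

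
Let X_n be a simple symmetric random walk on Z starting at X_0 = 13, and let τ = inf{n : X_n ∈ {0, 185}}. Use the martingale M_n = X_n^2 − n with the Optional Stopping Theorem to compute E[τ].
E[τ] = 2236

M_n = X_n^2 − n is a martingale (since E[X_{n+1}^2 | F_n] = X_n^2 + 1). By OST (τ has finite mean in a bounded region), E[M_τ] = E[M_0] = X_0^2 − 0 = 13^2 = 169. Also E[M_τ] = E[X_τ^2] − E[τ]. The walk exits at 0 or 185, with P(hit 185 first) = 13/185, so E[X_τ^2] = 185^2 · 13/185 + 0 = 2405. Thus E[τ] = E[X_τ^2] − E[M_τ] = 2405 − 169 = 2236 = 13(185 − 13) = 2236.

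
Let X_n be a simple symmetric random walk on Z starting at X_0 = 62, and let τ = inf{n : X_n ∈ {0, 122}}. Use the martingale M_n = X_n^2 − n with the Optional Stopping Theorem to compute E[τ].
E[τ] = 3720

M_n = X_n^2 − n is a martingale (since E[X_{n+1}^2 | F_n] = X_n^2 + 1). By OST (τ has finite mean in a bounded region), E[M_τ] = E[M_0] = X_0^2 − 0 = 62^2 = 3844. Also E[M_τ] = E[X_τ^2] − E[τ]. The walk exits at 0 or 122, with P(hit 122 first) = 62/122, so E[X_τ^2] = 122^2 · 62/122 + 0 = 7564. Thus E[τ] = E[X_τ^2] − E[M_τ] = 7564 − 3844 = 3720 = 62(122 − 62) = 3720.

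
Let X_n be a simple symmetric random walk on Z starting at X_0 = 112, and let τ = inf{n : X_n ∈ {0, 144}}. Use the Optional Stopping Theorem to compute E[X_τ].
E[X_τ] = 112

X_n is a martingale and τ is a bounded-mean stopping time (indeed τ is finite a.s. with bounded expectation since the walk is in a bounded region). By the OST, E[X_τ] = E[X_0] = 112. Equivalently: E[X_τ] = 144 · P(hit 144 first) + 0 · P(hit 0 first) = 144 · (112/144) = 112.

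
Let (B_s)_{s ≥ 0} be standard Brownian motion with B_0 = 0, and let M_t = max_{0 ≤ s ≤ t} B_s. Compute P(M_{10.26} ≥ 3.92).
P(M_{10.26} ≥ 3.92) = 2·P(B_{10.26} ≥ 3.92) = 2(1 − Φ(3.92/√10.26)) ≈ 0.2210

By the reflection principle for Brownian motion, P(M_t ≥ a) = 2 · P(B_t ≥ a) for a ≥ 0. Since B_t ~ N(0, t), P(B_t ≥ 3.92) = 1 − Φ(3.92/√t) = 1 − Φ(3.92/√10.26) = 1 − Φ(1.2238). So
  P(M_{10.26} ≥ 3.92) = 2(1 − Φ(1.2238)) ≈ 0.2210.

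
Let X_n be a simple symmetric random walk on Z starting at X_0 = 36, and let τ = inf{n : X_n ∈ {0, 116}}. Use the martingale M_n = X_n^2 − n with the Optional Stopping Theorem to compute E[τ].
E[τ] = 2880

M_n = X_n^2 − n is a martingale (since E[X_{n+1}^2 | F_n] = X_n^2 + 1). By OST (τ has finite mean in a bounded region), E[M_τ] = E[M_0] = X_0^2 − 0 = 36^2 = 1296. Also E[M_τ] = E[X_τ^2] − E[τ]. The walk exits at 0 or 116, with P(hit 116 first) = 36/116, so E[X_τ^2] = 116^2 · 36/116 + 0 = 4176. Thus E[τ] = E[X_τ^2] − E[M_τ] = 4176 − 1296 = 2880 = 36(116 − 36) = 2880.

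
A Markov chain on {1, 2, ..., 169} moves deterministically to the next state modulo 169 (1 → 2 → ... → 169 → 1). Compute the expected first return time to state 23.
E[T_23 | X_0 = 23] = 169

The chain cycles deterministically, so starting at state 23 it returns in exactly 169 steps. Equivalently, the stationary distribution is uniform π_j = 1/169 for every state j, so by Kac's formula E[T_23] = 1/π_23 = 169.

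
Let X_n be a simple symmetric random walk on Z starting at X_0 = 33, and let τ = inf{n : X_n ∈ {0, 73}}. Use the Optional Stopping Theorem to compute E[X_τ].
E[X_τ] = 33

X_n is a martingale and τ is a bounded-mean stopping time (indeed τ is finite a.s. with bounded expectation since the walk is in a bounded region). By the OST, E[X_τ] = E[X_0] = 33. Equivalently: E[X_τ] = 73 · P(hit 73 first) + 0 · P(hit 0 first) = 73 · (33/73) = 33.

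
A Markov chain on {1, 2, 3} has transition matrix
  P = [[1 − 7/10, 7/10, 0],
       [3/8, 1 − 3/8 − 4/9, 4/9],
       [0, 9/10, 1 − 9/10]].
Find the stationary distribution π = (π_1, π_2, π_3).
π = (1215/4603, 2268/4603, 1120/4603)

This is a birth-death chain on three states, which satisfies detailed balance: π_1 · P_{12} = π_2 · P_{21} and π_2 · P_{23} = π_3 · P_{32}.
From π_1 · 7/10 = π_2 · 3/8: π_2/π_1 = (7/10)/(3/8) = 28/15.
From π_2 · 4/9 = π_3 · 9/10: π_3/π_2 = (4/9)/(9/10) = 40/81.
Take π_1 proportional to 1; then unnormalized π = (1, 28/15, 224/243). Normalize by dividing by the sum 4603/1215:
  π = (1215/4603, 2268/4603, 1120/4603).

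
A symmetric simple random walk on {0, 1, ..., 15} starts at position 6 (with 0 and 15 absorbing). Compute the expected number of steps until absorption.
E[τ | X_0 = 6] = 54

Let v_k = E[τ | X_0 = k]. Boundary: v_0 = v_15 = 0. Recurrence: v_k = 1 + (v_{k-1} + v_{k+1})/2 for 1 ≤ k ≤ 14. The particular solution to v_k − (v_{k-1} + v_{k+1})/2 = 1 is v_k = −k^2. Adding homogeneous solution A + B k and matching boundaries gives v_k = k (15 − k). Substituting k = 6: v_6 = 6 · 9 = 54.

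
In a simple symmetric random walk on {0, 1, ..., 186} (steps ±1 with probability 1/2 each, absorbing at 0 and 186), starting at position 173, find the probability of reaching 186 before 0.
P(hit 186 before 0) = 173/186

Let u_k = P(hit 186 before 0 | start at k). Then u_0 = 0, u_186 = 1, and u_k = u_{k-1}/2 + u_{k+1}/2 for 1 ≤ k ≤ 185. This harmonic recurrence is solved by u_k = k/186, giving u_173 = 173/186.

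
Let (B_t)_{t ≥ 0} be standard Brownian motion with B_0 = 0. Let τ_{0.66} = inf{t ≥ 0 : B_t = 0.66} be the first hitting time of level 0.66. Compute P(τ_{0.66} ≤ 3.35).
P(τ_{0.66} ≤ 3.35) = 2(1 − Φ(0.66/√3.35)) = 2(1 − Φ(0.3606)) ≈ 0.7184

By the reflection principle for standard BM, P(τ_b ≤ t) = 2 · P(B_t ≥ b). Since B_t ~ N(0, t), P(B_t ≥ 0.66) = 1 − Φ(0.66/√t) = 1 − Φ(0.66/√3.35) = 1 − Φ(0.3606) ≈ 0.35920. Doubling: P(τ_{0.66} ≤ 3.35) ≈ 2 · 0.35920 = 0.71840 ≈ 0.7184.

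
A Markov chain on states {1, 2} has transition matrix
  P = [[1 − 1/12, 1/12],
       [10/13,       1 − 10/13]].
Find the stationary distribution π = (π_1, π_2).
π_1 = 120/133, π_2 = 13/133

Solve πP = π with π_1 + π_2 = 1. From πP = π: π_1 · (1 − 1/12) + π_2 · 10/13 = π_1 ⇒ π_2 · 10/13 = π_1 · 1/12 ⇒ π_2/π_1 = (1/12)/(10/13) = 13/120. Together with π_1 + π_2 = 1:
  π_1 = (10/13)/(1/12 + 10/13) = (10/13)/(133/156) = 120/133,
  π_2 = (1/12)/(1/12 + 10/13) = (1/12)/(133/156) = 13/133.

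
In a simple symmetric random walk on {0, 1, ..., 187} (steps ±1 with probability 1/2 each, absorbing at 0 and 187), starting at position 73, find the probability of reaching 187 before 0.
P(hit 187 before 0) = 73/187

Let u_k = P(hit 187 before 0 | start at k). Then u_0 = 0, u_187 = 1, and u_k = u_{k-1}/2 + u_{k+1}/2 for 1 ≤ k ≤ 186. This harmonic recurrence is solved by u_k = k/187, giving u_73 = 73/187.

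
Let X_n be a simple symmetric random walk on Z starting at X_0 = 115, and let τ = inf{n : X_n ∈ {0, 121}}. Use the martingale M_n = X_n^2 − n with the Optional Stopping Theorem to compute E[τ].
E[τ] = 690

M_n = X_n^2 − n is a martingale (since E[X_{n+1}^2 | F_n] = X_n^2 + 1). By OST (τ has finite mean in a bounded region), E[M_τ] = E[M_0] = X_0^2 − 0 = 115^2 = 13225. Also E[M_τ] = E[X_τ^2] − E[τ]. The walk exits at 0 or 121, with P(hit 121 first) = 115/121, so E[X_τ^2] = 121^2 · 115/121 + 0 = 13915. Thus E[τ] = E[X_τ^2] − E[M_τ] = 13915 − 13225 = 690 = 115(121 − 115) = 690.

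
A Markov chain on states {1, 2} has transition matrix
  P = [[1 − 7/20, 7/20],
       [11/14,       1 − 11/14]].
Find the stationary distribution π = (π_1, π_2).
π_1 = 110/159, π_2 = 49/159

Solve πP = π with π_1 + π_2 = 1. From πP = π: π_1 · (1 − 7/20) + π_2 · 11/14 = π_1 ⇒ π_2 · 11/14 = π_1 · 7/20 ⇒ π_2/π_1 = (7/20)/(11/14) = 49/110. Together with π_1 + π_2 = 1:
  π_1 = (11/14)/(7/20 + 11/14) = (11/14)/(159/140) = 110/159,
  π_2 = (7/20)/(7/20 + 11/14) = (7/20)/(159/140) = 49/159.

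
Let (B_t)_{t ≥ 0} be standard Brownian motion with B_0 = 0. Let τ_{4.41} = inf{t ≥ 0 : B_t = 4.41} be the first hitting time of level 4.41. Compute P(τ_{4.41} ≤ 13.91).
P(τ_{4.41} ≤ 13.91) = 2(1 − Φ(4.41/√13.91)) = 2(1 − Φ(1.1824)) ≈ 0.2370

By the reflection principle for standard BM, P(τ_b ≤ t) = 2 · P(B_t ≥ b). Since B_t ~ N(0, t), P(B_t ≥ 4.41) = 1 − Φ(4.41/√t) = 1 − Φ(4.41/√13.91) = 1 − Φ(1.1824) ≈ 0.11852. Doubling: P(τ_{4.41} ≤ 13.91) ≈ 2 · 0.11852 = 0.23704 ≈ 0.2370.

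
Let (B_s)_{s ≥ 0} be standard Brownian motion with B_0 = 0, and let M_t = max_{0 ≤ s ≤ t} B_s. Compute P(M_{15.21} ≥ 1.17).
P(M_{15.21} ≥ 1.17) = 2·P(B_{15.21} ≥ 1.17) = 2(1 − Φ(1.17/√15.21)) ≈ 0.7642

By the reflection principle for Brownian motion, P(M_t ≥ a) = 2 · P(B_t ≥ a) for a ≥ 0. Since B_t ~ N(0, t), P(B_t ≥ 1.17) = 1 − Φ(1.17/√t) = 1 − Φ(1.17/√15.21) = 1 − Φ(0.3000). So
  P(M_{15.21} ≥ 1.17) = 2(1 − Φ(0.3000)) ≈ 0.7642.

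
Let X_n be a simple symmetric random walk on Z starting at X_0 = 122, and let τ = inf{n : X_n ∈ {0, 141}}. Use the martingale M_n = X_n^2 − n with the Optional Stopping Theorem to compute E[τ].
E[τ] = 2318

M_n = X_n^2 − n is a martingale (since E[X_{n+1}^2 | F_n] = X_n^2 + 1). By OST (τ has finite mean in a bounded region), E[M_τ] = E[M_0] = X_0^2 − 0 = 122^2 = 14884. Also E[M_τ] = E[X_τ^2] − E[τ]. The walk exits at 0 or 141, with P(hit 141 first) = 122/141, so E[X_τ^2] = 141^2 · 122/141 + 0 = 17202. Thus E[τ] = E[X_τ^2] − E[M_τ] = 17202 − 14884 = 2318 = 122(141 − 122) = 2318.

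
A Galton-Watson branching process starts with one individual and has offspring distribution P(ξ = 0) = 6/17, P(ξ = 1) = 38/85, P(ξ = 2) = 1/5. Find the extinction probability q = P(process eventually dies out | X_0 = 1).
q = 1

Mean offspring μ = 0·6/17 + 1·38/85 + 2·1/5 = 72/85 ≤ 1. For μ ≤ 1 with offspring not concentrated at 1, the Galton-Watson process goes extinct almost surely, so q = 1.
(Algebraic check: The pgf is f(s) = 6/17 + 38/85·s + 1/5·s². The extinction probability q is the smallest fixed point of f in [0, 1]. Setting s = f(s):
  1/5·s² + (38/85 − 1)·s + 6/17 = 0
  1/5·s² − (6/17 + 1/5)·s + 6/17 = 0
which factors as (s − 1)·(1/5·s − 6/17) = 0, giving roots s = 1 and s = (6/17)/(1/5) = 30/17. Since 30/17 ≥ 1, the smallest root in [0, 1] is s = 1.)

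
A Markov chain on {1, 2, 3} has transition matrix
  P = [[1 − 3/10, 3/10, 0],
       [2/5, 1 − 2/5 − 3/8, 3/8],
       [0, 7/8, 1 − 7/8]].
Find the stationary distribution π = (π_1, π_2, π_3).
π = (14/29, 21/58, 9/58)

This is a birth-death chain on three states, which satisfies detailed balance: π_1 · P_{12} = π_2 · P_{21} and π_2 · P_{23} = π_3 · P_{32}.
From π_1 · 3/10 = π_2 · 2/5: π_2/π_1 = (3/10)/(2/5) = 3/4.
From π_2 · 3/8 = π_3 · 7/8: π_3/π_2 = (3/8)/(7/8) = 3/7.
Take π_1 proportional to 1; then unnormalized π = (1, 3/4, 9/28). Normalize by dividing by the sum 29/14:
  π = (14/29, 21/58, 9/58).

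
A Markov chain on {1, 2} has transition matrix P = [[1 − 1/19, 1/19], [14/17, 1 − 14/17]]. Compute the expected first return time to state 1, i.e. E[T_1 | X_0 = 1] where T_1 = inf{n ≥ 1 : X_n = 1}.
E[T_1 | X_0 = 1] = 1/π_1 = 283/266

For an irreducible recurrent Markov chain with stationary distribution π, E[T_i | X_0 = i] = 1/π_i (Kac's formula). Here π_1 = (14/17)/(1/19 + 14/17) = (14/17)/(283/323) = 266/283, so E[T_1 | X_0 = 1] = 1/π_1 = (1/19 + 14/17)/(14/17) = (283/323)/(14/17) = 283/266.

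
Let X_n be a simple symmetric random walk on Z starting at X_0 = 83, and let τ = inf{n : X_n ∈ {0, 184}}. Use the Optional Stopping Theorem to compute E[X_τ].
E[X_τ] = 83

X_n is a martingale and τ is a bounded-mean stopping time (indeed τ is finite a.s. with bounded expectation since the walk is in a bounded region). By the OST, E[X_τ] = E[X_0] = 83. Equivalently: E[X_τ] = 184 · P(hit 184 first) + 0 · P(hit 0 first) = 184 · (83/184) = 83.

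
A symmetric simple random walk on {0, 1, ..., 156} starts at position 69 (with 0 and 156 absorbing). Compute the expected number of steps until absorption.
E[τ | X_0 = 69] = 6003

Let v_k = E[τ | X_0 = k]. Boundary: v_0 = v_156 = 0. Recurrence: v_k = 1 + (v_{k-1} + v_{k+1})/2 for 1 ≤ k ≤ 155. The particular solution to v_k − (v_{k-1} + v_{k+1})/2 = 1 is v_k = −k^2. Adding homogeneous solution A + B k and matching boundaries gives v_k = k (156 − k). Substituting k = 69: v_69 = 69 · 87 = 6003.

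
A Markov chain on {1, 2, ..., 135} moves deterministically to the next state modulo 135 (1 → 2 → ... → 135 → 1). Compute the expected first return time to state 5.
E[T_5 | X_0 = 5] = 135

The chain cycles deterministically, so starting at state 5 it returns in exactly 135 steps. Equivalently, the stationary distribution is uniform π_j = 1/135 for every state j, so by Kac's formula E[T_5] = 1/π_5 = 135.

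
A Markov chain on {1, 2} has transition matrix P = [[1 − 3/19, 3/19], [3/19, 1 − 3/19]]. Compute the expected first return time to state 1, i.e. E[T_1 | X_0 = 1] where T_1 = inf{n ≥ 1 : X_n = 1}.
E[T_1 | X_0 = 1] = 1/π_1 = 2

For an irreducible recurrent Markov chain with stationary distribution π, E[T_i | X_0 = i] = 1/π_i (Kac's formula). Here π_1 = (3/19)/(3/19 + 3/19) = (3/19)/(6/19) = 1/2, so E[T_1 | X_0 = 1] = 1/π_1 = (3/19 + 3/19)/(3/19) = (6/19)/(3/19) = 2.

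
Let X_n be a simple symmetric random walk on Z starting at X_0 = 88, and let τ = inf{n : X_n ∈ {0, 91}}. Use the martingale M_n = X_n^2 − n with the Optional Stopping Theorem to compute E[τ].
E[τ] = 264

M_n = X_n^2 − n is a martingale (since E[X_{n+1}^2 | F_n] = X_n^2 + 1). By OST (τ has finite mean in a bounded region), E[M_τ] = E[M_0] = X_0^2 − 0 = 88^2 = 7744. Also E[M_τ] = E[X_τ^2] − E[τ]. The walk exits at 0 or 91, with P(hit 91 first) = 88/91, so E[X_τ^2] = 91^2 · 88/91 + 0 = 8008. Thus E[τ] = E[X_τ^2] − E[M_τ] = 8008 − 7744 = 264 = 88(91 − 88) = 264.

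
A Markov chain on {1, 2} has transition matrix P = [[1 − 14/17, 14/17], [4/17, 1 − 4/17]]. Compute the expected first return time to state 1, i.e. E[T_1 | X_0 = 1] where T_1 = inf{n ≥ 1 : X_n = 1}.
E[T_1 | X_0 = 1] = 1/π_1 = 9/2

For an irreducible recurrent Markov chain with stationary distribution π, E[T_i | X_0 = i] = 1/π_i (Kac's formula). Here π_1 = (4/17)/(14/17 + 4/17) = (4/17)/(18/17) = 2/9, so E[T_1 | X_0 = 1] = 1/π_1 = (14/17 + 4/17)/(4/17) = (18/17)/(4/17) = 9/2.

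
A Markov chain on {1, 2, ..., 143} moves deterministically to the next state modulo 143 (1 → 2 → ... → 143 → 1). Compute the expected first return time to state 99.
E[T_99 | X_0 = 99] = 143

The chain cycles deterministically, so starting at state 99 it returns in exactly 143 steps. Equivalently, the stationary distribution is uniform π_j = 1/143 for every state j, so by Kac's formula E[T_99] = 1/π_99 = 143.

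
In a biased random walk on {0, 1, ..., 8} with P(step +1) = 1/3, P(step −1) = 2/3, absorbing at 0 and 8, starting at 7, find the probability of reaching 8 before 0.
P(hit 8 before 0) = (1 − (2)^7) / (1 − (2)^8) = 127/255

Let u_k denote P(reach 8 before 0 | start at k). Boundary: u_0 = 0, u_8 = 1. Recurrence: u_k = 1/3·u_{k+1} + 2/3·u_{k-1} for 1 ≤ k ≤ 7. Try u_k = A + B·r^k with r = q/p = (2/3)/(1/3) = 2. Substitution satisfies the recurrence; boundary conditions give:
  u_k = (1 − r^k) / (1 − r^N) = (1 − (2)^7) / (1 − (2)^8) = 127/255.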